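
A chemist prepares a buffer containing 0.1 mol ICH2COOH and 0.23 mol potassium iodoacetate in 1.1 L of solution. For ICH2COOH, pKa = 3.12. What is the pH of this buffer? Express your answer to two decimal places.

Henderson–Hasselbalch: pH = pKa + log([ICH2COO-]/[ICH2COOH]) = 3.12 + log(0.23/0.1)
pH = 3.12 + (+0.362) = 3.48

pH = 3.48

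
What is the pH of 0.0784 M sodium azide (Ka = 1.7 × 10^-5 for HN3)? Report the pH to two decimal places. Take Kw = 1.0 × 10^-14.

pH = 8.83

N3- is the conjugate base of the weak acid HN3.
Kb = Kw/Ka = 1.0×10^-14 / 1.7 × 10^-5 = 5.88 × 10^-10
Let x = [OH-] at equilibrium. Kb = x²/(0.0784 − x).
Neglecting x in the denominator: x = √(5.88 × 10^-10 × 0.0784) = 6.79 × 10^-6 M
pOH = −log(6.79 × 10^-6) = 5.17; pH = 14.00 − 5.17 = 8.83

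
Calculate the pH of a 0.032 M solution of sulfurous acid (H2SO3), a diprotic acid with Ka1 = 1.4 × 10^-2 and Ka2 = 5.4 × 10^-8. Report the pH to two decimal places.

Ka1 ≫ Ka2, so treat the first dissociation as the only significant source of H+.
Ka1 = x²/(0.032 − x) = 1.4 × 10^-2
Solving the quadratic: x = (−Ka1 + √(Ka1² + 4·Ka1·C₀))/2 = 1.53 × 10^-2 M
pH = −log(1.53 × 10^-2) = 1.82

pH = 1.82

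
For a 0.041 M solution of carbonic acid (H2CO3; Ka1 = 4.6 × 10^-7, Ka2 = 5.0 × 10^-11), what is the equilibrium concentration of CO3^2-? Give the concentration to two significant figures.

5.0 × 10^-11 M

First ionization gives [H+] ≈ [HCO3-] = 1.37 × 10^-4 M.
Second step: Ka2 = [H+][CO3^2-]/[HCO3-] ≈ [CO3^2-] (since [H+] ≈ [HCO3-]).
So [CO3^2-] ≈ Ka2.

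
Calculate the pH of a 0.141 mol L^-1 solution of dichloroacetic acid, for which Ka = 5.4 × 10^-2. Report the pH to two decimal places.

pH = 1.19

Cl2CHCOOH ⇌ Cl2CHCOO- + H+
From the ICE table, Ka = x²/(0.141 − x) = 5.4 × 10^-2.
The 5% rule fails; solving x² + Ka·x − Ka·C₀ = 0 exactly:
x = (−Ka + √(Ka² + 4·Ka·C₀))/2 = 6.43 × 10^-2 M
pH = −log[H+] = −log(6.43 × 10^-2) = 1.19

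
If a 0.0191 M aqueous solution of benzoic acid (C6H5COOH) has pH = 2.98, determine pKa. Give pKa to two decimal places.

pKa = 4.22

[H+] = 10^(-2.98) = 1.05 × 10^-3 M
At equilibrium [HA] = 0.0191 − 1.05 × 10^-3 = 1.81 × 10^-2 M
Ka = [H+][A-]/[HA] = (1.05 × 10^-3)² / 1.81 × 10^-2 = 6.09 × 10^-5
pKa = -log(6.09 × 10^-5) = 4.22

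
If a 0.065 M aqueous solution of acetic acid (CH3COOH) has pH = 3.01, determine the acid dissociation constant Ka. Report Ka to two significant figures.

[H+] = 10^(-3.01) = 9.77 × 10^-4 M
At equilibrium [HA] = 0.065 − 9.77 × 10^-4 = 6.40 × 10^-2 M
Ka = [H+][A-]/[HA] = (9.77 × 10^-4)² / 6.40 × 10^-2 = 1.5 × 10^-5

Ka = 1.5 × 10^-5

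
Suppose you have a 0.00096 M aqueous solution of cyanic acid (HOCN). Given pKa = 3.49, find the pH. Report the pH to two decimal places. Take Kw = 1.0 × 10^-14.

HOCN ⇌ OCN- + H+
Ka = 10^(−3.49) = 3.24 × 10^-4
From the ICE table, Ka = x²/(0.00096 − x) = 3.24 × 10^-4.
Here C₀/Ka ≈ 2.96, so the small-x approximation fails. Use the quadratic:
x = [−0.000324 + √(0.000324² + 1.24e-06)]/2 = 4.19 × 10^-4 M
pH = −log[H+] = −log(4.19 × 10^-4) = 3.38

pH = 3.38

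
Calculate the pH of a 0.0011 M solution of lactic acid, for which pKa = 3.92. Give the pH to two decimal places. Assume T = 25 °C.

pH = 3.51

CH3CH(OH)COOH ⇌ CH3CH(OH)COO- + H+
Ka = 10^(−3.92) = 1.20 × 10^-4
From the ICE table, Ka = [H+]²/(0.0011 − [H+]) = 1.20 × 10^-4.
Here C₀/Ka ≈ 9.17, so the small-[H+] approximation fails. Use the quadratic:
[H+] = [−0.00012 + √(0.00012² + 5.28e-07)]/2 = 3.08 × 10^-4 M
pH = −log(3.08 × 10^-4) = 3.51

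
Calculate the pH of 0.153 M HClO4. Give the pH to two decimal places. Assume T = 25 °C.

pH = 0.82

HClO4 is a strong acid and dissociates completely, so [H+] = 0.153 M.
pH = -log(0.153) = 0.82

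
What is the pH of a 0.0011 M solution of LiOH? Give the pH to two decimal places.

pH = 11.04

LiOH is a strong base; [OH-] = 0.0011 M.
pOH = -log(0.0011) = 2.96
pH = 14.00 - 2.96 = 11.04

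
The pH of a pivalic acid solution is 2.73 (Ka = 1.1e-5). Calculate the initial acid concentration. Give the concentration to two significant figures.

[H+] = 10^(-2.73) = 1.86 × 10^-3 M = x
Ka = x²/(C₀ − x) ⇒ C₀ = x + x²/Ka
C₀ = 1.86 × 10^-3 + (1.86 × 10^-3)²/(1.1 × 10^-5) = 3.16 × 10^-1 M

C₀ = 3.2 × 10^-1 M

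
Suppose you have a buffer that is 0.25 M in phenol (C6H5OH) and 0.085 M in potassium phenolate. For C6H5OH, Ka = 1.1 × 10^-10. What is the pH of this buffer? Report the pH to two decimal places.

pH = 9.49

pKa = −log(1.1 × 10^-10) = 9.959
Using pH = pKa + log([base]/[acid]) with [base]/[acid] = 0.085/0.25:
pH = 9.959 + (-0.469) = 9.49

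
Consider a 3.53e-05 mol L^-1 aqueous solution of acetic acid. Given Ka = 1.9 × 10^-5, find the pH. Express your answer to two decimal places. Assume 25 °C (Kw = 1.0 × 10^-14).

pH = 4.74

CH3COOH ⇌ CH3COO- + H+
Let x = [H+] at equilibrium. Ka = x²/(3.53e-05 − x).
The 5% rule fails; solving x² + Ka·x − Ka·C₀ = 0 exactly:
x = (−Ka + √(Ka² + 4·Ka·C₀))/2 = 1.81 × 10^-5 M
pH = −log[H+] = −log(1.81 × 10^-5) = 4.74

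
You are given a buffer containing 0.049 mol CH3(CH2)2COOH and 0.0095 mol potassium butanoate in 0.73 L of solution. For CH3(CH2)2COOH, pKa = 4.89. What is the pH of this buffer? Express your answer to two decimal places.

pH = 4.18

Henderson–Hasselbalch: pH = pKa + log([CH3(CH2)2COO-]/[CH3(CH2)2COOH]) = 4.89 + log(0.0095/0.049)
pH = 4.89 + (-0.712) = 4.18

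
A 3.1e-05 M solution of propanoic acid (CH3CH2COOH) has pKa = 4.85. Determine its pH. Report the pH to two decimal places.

CH3CH2COOH ⇌ CH3CH2COO- + H+
Ka = 10^(−4.85) = 1.41 × 10^-5
From the ICE table, Ka = [H+]²/(3.1e-05 − [H+]) = 1.41 × 10^-5.
[H+] is not negligible relative to C₀; solve [H+]² + 1.41e-05·[H+] − 4.37e-10 = 0.
[H+] = [−1.41e-05 + √(1.41e-05² + 1.75e-09)]/2 = 1.50 × 10^-5 M
pH = −log(1.50 × 10^-5) = 4.82

pH = 4.82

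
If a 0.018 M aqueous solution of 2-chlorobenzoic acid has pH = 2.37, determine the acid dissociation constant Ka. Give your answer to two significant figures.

[H+] = 10^(-2.37) = 4.27 × 10^-3 M
At equilibrium [HA] = 0.018 − 4.27 × 10^-3 = 1.37 × 10^-2 M
Ka = [H+][A-]/[HA] = (4.27 × 10^-3)² / 1.37 × 10^-2 = 1.3 × 10^-3

Ka = 1.3 × 10^-3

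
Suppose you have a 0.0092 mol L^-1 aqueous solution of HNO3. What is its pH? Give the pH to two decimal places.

HNO3 is a strong acid and dissociates completely, so [H+] = 0.0092 M.
pH = -log(0.0092) = 2.04

pH = 2.04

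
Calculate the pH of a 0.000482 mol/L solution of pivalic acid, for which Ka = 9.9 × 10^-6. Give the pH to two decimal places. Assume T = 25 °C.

pH = 4.19

(CH3)3CCOOH ⇌ (CH3)3CCOO- + H+
Ka = [H+]²/(0.000482 − [H+]) = 9.9 × 10^-6
[H+] is not negligible relative to C₀; solve [H+]² + 9.9e-06·[H+] − 4.77e-09 = 0.
[H+] = (−Ka + √(Ka² + 4·Ka·C₀))/2 = 6.43 × 10^-5 M
pH = −log(6.43 × 10^-5) = 4.19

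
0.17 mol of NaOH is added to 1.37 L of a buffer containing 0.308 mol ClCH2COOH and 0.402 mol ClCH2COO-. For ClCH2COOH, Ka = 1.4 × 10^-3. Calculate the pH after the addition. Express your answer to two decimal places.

pH = 3.47

After neutralization: n(ClCH2COOH) = 0.138 mol, n(ClCH2COO-) = 0.572 mol.
pKa = −log(1.4 × 10^-3) = 2.854
pH = pKa + log(n_ClCH2COO-/n_ClCH2COOH) = 2.854 + log(0.572/0.138) = 2.854 + (+0.618)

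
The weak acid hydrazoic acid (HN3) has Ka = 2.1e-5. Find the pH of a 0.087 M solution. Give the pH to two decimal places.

HN3 ⇌ N3- + H+
From the ICE table, Ka = [H+]²/(0.087 − [H+]) = 2.1 × 10^-5.
Neglecting [H+] in the denominator: [H+] = √(2.1 × 10^-5 × 0.087) = 1.35 × 10^-3 M
pH = −log[H+] = −log(1.35 × 10^-3) = 2.87

pH = 2.87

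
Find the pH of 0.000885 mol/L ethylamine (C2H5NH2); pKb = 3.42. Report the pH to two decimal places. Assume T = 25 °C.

C2H5NH2 + H2O ⇌ C2H5NH3+ + OH-
Kb = 10^(−3.42) = 3.80 × 10^-4
From the ICE table, Kb = x²/(0.000885 − x) = 3.80 × 10^-4.
Here C₀/Kb ≈ 2.33, so the small-x approximation fails. Use the quadratic:
x = [−0.00038 + √(0.00038² + 1.35e-06)]/2 = 4.20 × 10^-4 M
pOH = −log(4.20 × 10^-4) = 3.38; pH = 14.00 − 3.38 = 10.62

pH = 10.62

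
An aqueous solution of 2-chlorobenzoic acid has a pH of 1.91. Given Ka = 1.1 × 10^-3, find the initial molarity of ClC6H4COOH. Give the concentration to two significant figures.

C₀ = 1.5 × 10^-1 M

[H+] = 10^(-1.91) = 1.23 × 10^-2 M = x
Ka = x²/(C₀ − x) ⇒ C₀ = x + x²/Ka
C₀ = 1.23 × 10^-2 + (1.23 × 10^-2)²/(1.1 × 10^-3) = 1.50 × 10^-1 M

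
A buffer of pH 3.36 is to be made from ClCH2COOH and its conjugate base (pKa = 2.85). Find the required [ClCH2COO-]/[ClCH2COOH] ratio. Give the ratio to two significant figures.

ratio = 3.2

pH = pKa + log(r) ⇒ log(r) = 3.36 − 2.85 = +0.51
r = [ClCH2COO-]/[ClCH2COOH] = 10^(+0.51) = 3.24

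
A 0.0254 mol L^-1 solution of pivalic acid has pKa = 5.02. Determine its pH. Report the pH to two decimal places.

pH = 3.31

(CH3)3CCOOH ⇌ (CH3)3CCOO- + H+
Ka = 10^(−5.02) = 9.55 × 10^-6
Ka = [H+]²/(0.0254 − [H+]) = 9.55 × 10^-6
Since Ka ≪ C₀, [H+] ≈ √(Ka·C₀) = 4.93 × 10^-4 M.
Check: 1.9% ionized — well under 5%, approximation valid.
pH = −log[H+] = −log(4.93 × 10^-4) = 3.31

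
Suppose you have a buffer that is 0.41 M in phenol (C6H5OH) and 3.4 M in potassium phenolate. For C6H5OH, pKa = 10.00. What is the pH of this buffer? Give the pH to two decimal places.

pH = 10.92

pH = pKa + log([A⁻]/[HA]) = 10.00 + log(3.4/0.41)
pH = 10.00 + (+0.919) = 10.92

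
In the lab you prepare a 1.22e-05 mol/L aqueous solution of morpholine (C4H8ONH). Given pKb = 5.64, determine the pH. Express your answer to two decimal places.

pH = 8.63

C4H8ONH + H2O ⇌ C4H8ONH2+ + OH-
Kb = 10^(−5.64) = 2.29 × 10^-6
Kb = [OH-]²/(1.22e-05 − [OH-]) = 2.29 × 10^-6
[OH-] is not negligible relative to C₀; solve [OH-]² + 2.29e-06·[OH-] − 2.79e-11 = 0.
[OH-] = (−Kb + √(Kb² + 4·Kb·C₀))/2 = 4.26 × 10^-6 M
pOH = 5.37, so pH = 14.00 − pOH = 8.63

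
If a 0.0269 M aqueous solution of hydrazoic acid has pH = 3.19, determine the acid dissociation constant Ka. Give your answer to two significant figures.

Ka = 1.6 × 10^-5

[H+] = 10^(-3.19) = 6.46 × 10^-4 M
At equilibrium [HA] = 0.0269 − 6.46 × 10^-4 = 2.63 × 10^-2 M
Ka = [H+][A-]/[HA] = (6.46 × 10^-4)² / 2.63 × 10^-2 = 1.6 × 10^-5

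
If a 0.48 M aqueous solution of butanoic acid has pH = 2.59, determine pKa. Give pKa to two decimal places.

[H+] = 10^(-2.59) = 2.57 × 10^-3 M
At equilibrium [HA] = 0.48 − 2.57 × 10^-3 = 4.77 × 10^-1 M
Ka = [H+][A-]/[HA] = (2.57 × 10^-3)² / 4.77 × 10^-1 = 1.38 × 10^-5
pKa = -log(1.38 × 10^-5) = 4.86

pKa = 4.86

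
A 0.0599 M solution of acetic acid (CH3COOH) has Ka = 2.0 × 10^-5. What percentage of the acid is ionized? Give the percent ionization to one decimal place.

1.8%

CH3COOH ⇌ CH3COO- + H+; let x = [H+] at equilibrium.
x ≈ √(Ka·C₀) = √(2.0 × 10^-5 × 0.0599) = 1.09 × 10^-3 M
% ionization = x/C₀ × 100% = 1.09 × 10^-3/0.0599 × 100% = 1.8%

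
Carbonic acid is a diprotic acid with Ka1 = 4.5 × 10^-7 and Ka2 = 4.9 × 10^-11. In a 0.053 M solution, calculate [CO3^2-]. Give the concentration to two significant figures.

First ionization gives [H+] ≈ [HCO3-] = 1.54 × 10^-4 M.
Second step: Ka2 = [H+][CO3^2-]/[HCO3-] ≈ [CO3^2-] (since [H+] ≈ [HCO3-]).
So [CO3^2-] ≈ Ka2.

4.9 × 10^-11 M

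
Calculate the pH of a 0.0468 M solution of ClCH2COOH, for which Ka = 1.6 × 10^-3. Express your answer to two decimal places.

pH = 2.10

ClCH2COOH ⇌ ClCH2COO- + H+
From the ICE table, Ka = x²/(0.0468 − x) = 1.6 × 10^-3.
The 5% rule fails; solving x² + Ka·x − Ka·C₀ = 0 exactly:
x = (−Ka + √(Ka² + 4·Ka·C₀))/2 = 7.89 × 10^-3 M
pH = −log[H+] = −log(7.89 × 10^-3) = 2.10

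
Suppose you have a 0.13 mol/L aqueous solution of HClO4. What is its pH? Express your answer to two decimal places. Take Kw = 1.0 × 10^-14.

HClO4 is a strong acid and dissociates completely, so [H+] = 0.13 M.
pH = -log(0.13) = 0.89

pH = 0.89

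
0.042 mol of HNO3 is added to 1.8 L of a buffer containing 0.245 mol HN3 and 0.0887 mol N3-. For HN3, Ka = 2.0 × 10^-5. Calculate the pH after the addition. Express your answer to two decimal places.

pH = 3.91

After neutralization: n(HN3) = 0.287 mol, n(N3-) = 0.0467 mol.
pKa = −log(2.0 × 10^-5) = 4.699
pH = pKa + log(n_N3-/n_HN3) = 4.699 + log(0.0467/0.287) = 4.699 + (-0.789)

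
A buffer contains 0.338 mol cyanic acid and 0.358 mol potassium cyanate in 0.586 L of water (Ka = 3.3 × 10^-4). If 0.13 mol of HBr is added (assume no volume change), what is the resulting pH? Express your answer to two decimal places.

Added H+ converts OCN- to HOCN: HOCN → 0.468 mol, OCN- → 0.228 mol.
pKa = −log(3.3 × 10^-4) = 3.481
Henderson–Hasselbalch with mole ratio 0.228/0.468: pH = 3.481 + (-0.312)

pH = 3.17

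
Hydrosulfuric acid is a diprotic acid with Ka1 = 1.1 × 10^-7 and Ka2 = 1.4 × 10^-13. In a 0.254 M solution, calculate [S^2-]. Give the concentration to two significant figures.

First ionization gives [H+] ≈ [HS-] = 1.67 × 10^-4 M.
Second step: Ka2 = [H+][S^2-]/[HS-] ≈ [S^2-] (since [H+] ≈ [HS-]).
So [S^2-] ≈ Ka2.

1.4 × 10^-13 M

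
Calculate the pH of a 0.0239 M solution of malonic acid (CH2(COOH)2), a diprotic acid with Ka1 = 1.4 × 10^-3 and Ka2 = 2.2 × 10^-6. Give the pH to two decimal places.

Since Ka1 ≫ Ka2, the first ionization dominates [H+].
Ka1 = x²/(0.0239 − x) = 1.4 × 10^-3
Solving the quadratic: x = (−Ka1 + √(Ka1² + 4·Ka1·C₀))/2 = 5.13 × 10^-3 M
pH = −log(5.13 × 10^-3) = 2.29

pH = 2.29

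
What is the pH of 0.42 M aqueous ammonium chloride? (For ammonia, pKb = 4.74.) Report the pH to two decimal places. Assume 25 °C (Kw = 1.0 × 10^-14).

NH4+ is the conjugate acid of the weak base NH3.
Kb = 10^(−4.74) = 1.82 × 10^-5
Ka = Kw/Kb = 1.0×10^-14 / 1.82 × 10^-5 = 5.49 × 10^-10
From the ICE table, Ka = [H+]²/(0.42 − [H+]) = 5.49 × 10^-10.
Assume [H+] ≪ 0.42: [H+] ≈ √(5.49 × 10^-10 × 0.42) = 1.52 × 10^-5 M
([H+]/C₀ = 0.0036% < 5%, so the approximation holds.)
pH = −log[H+] = −log(1.52 × 10^-5) = 4.82

pH = 4.82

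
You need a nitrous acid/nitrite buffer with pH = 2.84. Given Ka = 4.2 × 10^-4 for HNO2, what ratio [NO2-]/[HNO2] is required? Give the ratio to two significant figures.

ratio = 0.29

pKa = -log(4.2 × 10^-4) = 3.377
pH = pKa + log(r) ⇒ log(r) = 2.84 − 3.377 = -0.537
r = [NO2-]/[HNO2] = 10^(-0.537) = 0.29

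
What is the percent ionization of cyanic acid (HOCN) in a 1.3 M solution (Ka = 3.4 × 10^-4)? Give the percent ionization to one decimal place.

HOCN ⇌ OCN- + H+; let x = [H+] at equilibrium.
x ≈ √(Ka·C₀) = √(3.4 × 10^-4 × 1.3) = 2.10 × 10^-2 M
Fraction ionized = 2.10 × 10^-2 / 1.3 = 0.0162 → 1.6%

1.6%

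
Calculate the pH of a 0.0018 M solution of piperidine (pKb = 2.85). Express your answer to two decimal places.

pH = 11.02

C5H10NH + H2O ⇌ C5H10NH2+ + OH-
Kb = 10^(−2.85) = 1.41 × 10^-3
From the ICE table, Kb = x²/(0.0018 − x) = 1.41 × 10^-3.
Here C₀/Kb ≈ 1.28, so the small-x approximation fails. Use the quadratic:
x = (−Kb + √(Kb² + 4·Kb·C₀))/2 = 1.04 × 10^-3 M
pOH = 2.98, so pH = 14.00 − pOH = 11.02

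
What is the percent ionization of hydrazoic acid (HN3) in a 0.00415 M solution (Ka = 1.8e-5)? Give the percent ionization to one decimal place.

HN3 ⇌ N3- + H+; let x = [H+] at equilibrium.
Solve x² + 1.8e-05x − 7.47e-08 = 0 → x = 2.64 × 10^-4 M
Fraction ionized = 2.64 × 10^-4 / 0.00415 = 0.0636 → 6.4%

6.4%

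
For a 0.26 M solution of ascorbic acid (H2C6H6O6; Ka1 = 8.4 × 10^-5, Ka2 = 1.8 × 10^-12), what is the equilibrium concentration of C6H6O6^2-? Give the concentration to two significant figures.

1.8 × 10^-12 M

First ionization gives [H+] ≈ [HC6H6O6-] = 4.67 × 10^-3 M.
Second step: Ka2 = [H+][C6H6O6^2-]/[HC6H6O6-] ≈ [C6H6O6^2-] (since [H+] ≈ [HC6H6O6-]).
So [C6H6O6^2-] ≈ Ka2.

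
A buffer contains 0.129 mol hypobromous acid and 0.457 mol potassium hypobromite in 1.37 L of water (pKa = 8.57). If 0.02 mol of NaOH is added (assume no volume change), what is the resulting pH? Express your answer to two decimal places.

pH = 9.21

OH- converts HOBr to OBr-: HOBr → 0.109 mol, OBr- → 0.477 mol.
Henderson–Hasselbalch with mole ratio 0.477/0.109: pH = 8.57 + (+0.641)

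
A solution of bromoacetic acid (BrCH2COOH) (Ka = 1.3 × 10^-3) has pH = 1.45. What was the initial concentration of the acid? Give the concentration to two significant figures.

[H+] = 10^(-1.45) = 3.55 × 10^-2 M = x
Ka = x²/(C₀ − x) ⇒ C₀ = x + x²/Ka
C₀ = 3.55 × 10^-2 + (3.55 × 10^-2)²/(1.3 × 10^-3) = 1.00 M

C₀ = 1.0 M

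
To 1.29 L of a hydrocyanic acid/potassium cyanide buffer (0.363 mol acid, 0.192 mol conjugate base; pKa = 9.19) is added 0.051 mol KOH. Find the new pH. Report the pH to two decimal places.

After neutralization: n(HCN) = 0.312 mol, n(CN-) = 0.243 mol.
pH = pKa + log([A⁻]/[HA]) = 9.19 + log(0.243/0.312) = 9.19 -0.109

pH = 9.08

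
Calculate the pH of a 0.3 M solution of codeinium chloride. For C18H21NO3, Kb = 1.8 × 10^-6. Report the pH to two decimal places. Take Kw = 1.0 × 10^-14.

C18H22NO3+ is the conjugate acid of the weak base C18H21NO3.
Ka = Kw/Kb = 1.0×10^-14 / 1.8 × 10^-6 = 5.56 × 10^-9
From the ICE table, Ka = [H+]²/(0.3 − [H+]) = 5.56 × 10^-9.
Since Ka ≪ C₀, [H+] ≈ √(Ka·C₀) = 4.08 × 10^-5 M.
pH = −log(4.08 × 10^-5) = 4.39

pH = 4.39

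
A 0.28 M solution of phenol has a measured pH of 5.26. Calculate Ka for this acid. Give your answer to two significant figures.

Ka = 1.1 × 10^-10

[H+] = 10^(-5.26) = 5.50 × 10^-6 M
At equilibrium [HA] = 0.28 − 5.50 × 10^-6 = 2.80 × 10^-1 M
Ka = [H+][A-]/[HA] = (5.50 × 10^-6)² / 2.80 × 10^-1 = 1.1 × 10^-10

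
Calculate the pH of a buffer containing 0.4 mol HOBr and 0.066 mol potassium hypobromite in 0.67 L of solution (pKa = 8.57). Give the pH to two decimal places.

pH = 7.79

pH = pKa + log([A⁻]/[HA]) = 8.57 + log(0.066/0.4)
pH = 8.57 + (-0.783) = 7.79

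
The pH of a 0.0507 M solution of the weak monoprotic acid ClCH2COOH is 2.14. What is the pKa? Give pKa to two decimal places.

pKa = 2.92

[H+] = 10^(-2.14) = 7.24 × 10^-3 M
At equilibrium [HA] = 0.0507 − 7.24 × 10^-3 = 4.35 × 10^-2 M
Ka = [H+][A-]/[HA] = (7.24 × 10^-3)² / 4.35 × 10^-2 = 1.21 × 10^-3
pKa = -log(1.21 × 10^-3) = 2.92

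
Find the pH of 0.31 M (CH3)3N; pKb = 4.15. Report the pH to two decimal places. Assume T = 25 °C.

pH = 11.67

(CH3)3N + H2O ⇌ (CH3)3NH+ + OH-
Kb = 10^(−4.15) = 7.08 × 10^-5
Kb = [OH-]²/(0.31 − [OH-]) = 7.08 × 10^-5
Assume [OH-] ≪ 0.31: [OH-] ≈ √(7.08 × 10^-5 × 0.31) = 4.68 × 10^-3 M
Check: 1.5% ionized — well under 5%, approximation valid.
pOH = −log(4.68 × 10^-3) = 2.33; pH = 14.00 − 2.33 = 11.67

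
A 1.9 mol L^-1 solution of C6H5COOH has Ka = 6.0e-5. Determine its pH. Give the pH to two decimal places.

C6H5COOH ⇌ C6H5COO- + H+
Ka = x²/(1.9 − x) = 6.0 × 10^-5
Neglecting x in the denominator: x = √(6.0 × 10^-5 × 1.9) = 1.07 × 10^-2 M
(x/C₀ = 0.56% < 5%, so the approximation holds.)
pH = −log(1.07 × 10^-2) = 1.97

pH = 1.97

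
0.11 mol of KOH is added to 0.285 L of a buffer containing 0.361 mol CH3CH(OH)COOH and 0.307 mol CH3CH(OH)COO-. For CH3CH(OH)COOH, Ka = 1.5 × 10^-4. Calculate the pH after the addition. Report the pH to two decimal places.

pH = 4.04

After neutralization: n(CH3CH(OH)COOH) = 0.251 mol, n(CH3CH(OH)COO-) = 0.417 mol.
pKa = −log(1.5 × 10^-4) = 3.824
pH = pKa + log([A⁻]/[HA]) = 3.824 + log(0.417/0.251) = 3.824 +0.220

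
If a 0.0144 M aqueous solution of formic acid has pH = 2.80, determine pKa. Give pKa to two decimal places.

pKa = 3.71

[H+] = 10^(-2.80) = 1.58 × 10^-3 M
At equilibrium [HA] = 0.0144 − 1.58 × 10^-3 = 1.28 × 10^-2 M
Ka = [H+][A-]/[HA] = (1.58 × 10^-3)² / 1.28 × 10^-2 = 1.95 × 10^-4
pKa = -log(1.95 × 10^-4) = 3.71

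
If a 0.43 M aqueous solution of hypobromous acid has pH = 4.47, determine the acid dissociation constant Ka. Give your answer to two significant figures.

Ka = 2.7 × 10^-9

[H+] = 10^(-4.47) = 3.39 × 10^-5 M
At equilibrium [HA] = 0.43 − 3.39 × 10^-5 = 4.30 × 10^-1 M
Ka = [H+][A-]/[HA] = (3.39 × 10^-5)² / 4.30 × 10^-1 = 2.7 × 10^-9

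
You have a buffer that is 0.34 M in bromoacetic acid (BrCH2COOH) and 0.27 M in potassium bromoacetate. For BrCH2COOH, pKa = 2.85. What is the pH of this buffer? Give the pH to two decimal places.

Henderson–Hasselbalch: pH = pKa + log([BrCH2COO-]/[BrCH2COOH]) = 2.85 + log(0.27/0.34)
pH = 2.85 + (-0.100) = 2.75

pH = 2.75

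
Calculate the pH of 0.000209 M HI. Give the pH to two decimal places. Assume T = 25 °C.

pH = 3.68

HI is a strong acid and dissociates completely, so [H+] = 0.000209 M.
pH = -log(0.000209) = 3.68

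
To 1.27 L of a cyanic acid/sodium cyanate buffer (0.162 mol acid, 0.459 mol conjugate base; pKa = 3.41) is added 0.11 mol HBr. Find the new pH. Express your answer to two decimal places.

Added H+ converts OCN- to HOCN: HOCN → 0.272 mol, OCN- → 0.349 mol.
Henderson–Hasselbalch with mole ratio 0.349/0.272: pH = 3.41 + (+0.108)

pH = 3.52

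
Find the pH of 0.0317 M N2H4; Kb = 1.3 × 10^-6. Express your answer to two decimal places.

N2H4 + H2O ⇌ N2H5+ + OH-
Kb = [OH-]²/(0.0317 − [OH-]) = 1.3 × 10^-6
Assume [OH-] ≪ 0.0317: [OH-] ≈ √(1.3 × 10^-6 × 0.0317) = 2.03 × 10^-4 M
Check: 0.64% ionized — well under 5%, approximation valid.
pOH = −log(2.03 × 10^-4) = 3.69; pH = 14.00 − 3.69 = 10.31

pH = 10.31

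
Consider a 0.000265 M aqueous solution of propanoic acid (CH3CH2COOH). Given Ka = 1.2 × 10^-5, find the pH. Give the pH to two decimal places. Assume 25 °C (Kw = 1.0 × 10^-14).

pH = 4.29

CH3CH2COOH ⇌ CH3CH2COO- + H+
Let x = [H+] at equilibrium. Ka = x²/(0.000265 − x).
The 5% rule fails; solving x² + Ka·x − Ka·C₀ = 0 exactly:
x = (−Ka + √(Ka² + 4·Ka·C₀))/2 = 5.07 × 10^-5 M
pH = −log[H+] = −log(5.07 × 10^-5) = 4.29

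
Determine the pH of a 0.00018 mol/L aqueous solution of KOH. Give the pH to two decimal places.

pH = 10.26

KOH is a strong base; [OH-] = 0.00018 M.
pOH = -log(0.00018) = 3.74
pH = 14.00 - 3.74 = 10.26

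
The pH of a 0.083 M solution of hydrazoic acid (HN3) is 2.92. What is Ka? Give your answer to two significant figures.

[H+] = 10^(-2.92) = 1.20 × 10^-3 M
At equilibrium [HA] = 0.083 − 1.20 × 10^-3 = 8.18 × 10^-2 M
Ka = [H+][A-]/[HA] = (1.20 × 10^-3)² / 8.18 × 10^-2 = 1.8 × 10^-5

Ka = 1.8 × 10^-5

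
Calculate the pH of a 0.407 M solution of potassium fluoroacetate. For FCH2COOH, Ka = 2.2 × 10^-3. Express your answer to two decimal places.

FCH2COO- is the conjugate base of the weak acid FCH2COOH.
Kb = Kw/Ka = 1.0×10^-14 / 2.2 × 10^-3 = 4.55 × 10^-12
Kb = [OH-]²/(0.407 − [OH-]) = 4.55 × 10^-12
Neglecting [OH-] in the denominator: [OH-] = √(4.55 × 10^-12 × 0.407) = 1.36 × 10^-6 M
Check: 0.00033% ionized — well under 5%, approximation valid.
pOH = 5.87, so pH = 14.00 − pOH = 8.13

pH = 8.13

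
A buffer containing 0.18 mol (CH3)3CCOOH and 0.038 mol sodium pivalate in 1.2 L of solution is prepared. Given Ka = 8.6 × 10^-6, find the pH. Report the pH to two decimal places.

pH = 4.39

pKa = −log(8.6 × 10^-6) = 5.066
Henderson–Hasselbalch: pH = pKa + log([(CH3)3CCOO-]/[(CH3)3CCOOH]) = 5.066 + log(0.038/0.18)
pH = 5.066 + (-0.675) = 4.39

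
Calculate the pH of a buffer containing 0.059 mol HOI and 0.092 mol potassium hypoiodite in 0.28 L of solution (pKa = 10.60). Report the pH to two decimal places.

Using pH = pKa + log([base]/[acid]) with [base]/[acid] = 0.092/0.059:
pH = 10.60 + (+0.193) = 10.79

pH = 10.79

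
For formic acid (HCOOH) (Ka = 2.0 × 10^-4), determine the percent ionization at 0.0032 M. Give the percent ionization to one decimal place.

HCOOH ⇌ HCOO- + H+; let x = [H+] at equilibrium.
Solve x² + 0.0002x − 6.4e-07 = 0 → x = 7.06 × 10^-4 M
Fraction ionized = 7.06 × 10^-4 / 0.0032 = 0.2206 → 22.1%

22.1%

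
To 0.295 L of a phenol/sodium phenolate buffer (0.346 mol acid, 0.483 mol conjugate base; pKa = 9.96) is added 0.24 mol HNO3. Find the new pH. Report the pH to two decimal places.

After neutralization: n(C6H5OH) = 0.586 mol, n(C6H5O-) = 0.243 mol.
pH = pKa + log(n_C6H5O-/n_C6H5OH) = 9.96 + log(0.243/0.586) = 9.96 + (-0.382)

pH = 9.58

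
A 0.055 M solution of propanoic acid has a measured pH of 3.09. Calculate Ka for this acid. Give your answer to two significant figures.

[H+] = 10^(-3.09) = 8.13 × 10^-4 M
At equilibrium [HA] = 0.055 − 8.13 × 10^-4 = 5.42 × 10^-2 M
Ka = [H+][A-]/[HA] = (8.13 × 10^-4)² / 5.42 × 10^-2 = 1.2 × 10^-5

Ka = 1.2 × 10^-5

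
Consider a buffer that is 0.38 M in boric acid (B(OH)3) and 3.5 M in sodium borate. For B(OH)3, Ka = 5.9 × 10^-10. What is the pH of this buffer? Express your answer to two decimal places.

pKa = −log(5.9 × 10^-10) = 9.229
Using pH = pKa + log([base]/[acid]) with [base]/[acid] = 3.5/0.38:
pH = 9.229 + (+0.964) = 10.19

pH = 10.19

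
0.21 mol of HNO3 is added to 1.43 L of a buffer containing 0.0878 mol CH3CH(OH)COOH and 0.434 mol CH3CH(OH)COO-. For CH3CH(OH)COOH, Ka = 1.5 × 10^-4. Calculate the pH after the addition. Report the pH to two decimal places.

pH = 3.70

After neutralization: n(CH3CH(OH)COOH) = 0.298 mol, n(CH3CH(OH)COO-) = 0.224 mol.
pKa = −log(1.5 × 10^-4) = 3.824
pH = pKa + log([A⁻]/[HA]) = 3.824 + log(0.224/0.298) = 3.824 -0.124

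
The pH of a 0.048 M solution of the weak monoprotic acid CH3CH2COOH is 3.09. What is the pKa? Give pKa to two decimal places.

[H+] = 10^(-3.09) = 8.13 × 10^-4 M
At equilibrium [HA] = 0.048 − 8.13 × 10^-4 = 4.72 × 10^-2 M
Ka = [H+][A-]/[HA] = (8.13 × 10^-4)² / 4.72 × 10^-2 = 1.40 × 10^-5
pKa = -log(1.40 × 10^-5) = 4.85

pKa = 4.85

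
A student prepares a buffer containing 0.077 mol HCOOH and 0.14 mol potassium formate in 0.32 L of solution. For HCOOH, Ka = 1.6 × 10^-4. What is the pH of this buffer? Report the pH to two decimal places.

pKa = −log(1.6 × 10^-4) = 3.796
pH = pKa + log([A⁻]/[HA]) = 3.796 + log(0.14/0.077)
pH = 3.796 + (+0.260) = 4.06

pH = 4.06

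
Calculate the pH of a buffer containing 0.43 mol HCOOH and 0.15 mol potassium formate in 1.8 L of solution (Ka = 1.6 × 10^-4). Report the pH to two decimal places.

pH = 3.34

pKa = −log(1.6 × 10^-4) = 3.796
Using pH = pKa + log([base]/[acid]) with [base]/[acid] = 0.15/0.43:
pH = 3.796 + (-0.457) = 3.34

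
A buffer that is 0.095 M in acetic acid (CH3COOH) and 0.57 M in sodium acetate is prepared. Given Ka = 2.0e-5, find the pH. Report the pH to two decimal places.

pKa = −log(2.0 × 10^-5) = 4.699
pH = pKa + log([A⁻]/[HA]) = 4.699 + log(0.57/0.095)
pH = 4.699 + (+0.778) = 5.48

pH = 5.48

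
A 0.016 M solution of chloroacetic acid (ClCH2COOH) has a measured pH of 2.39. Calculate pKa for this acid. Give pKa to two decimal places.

[H+] = 10^(-2.39) = 4.07 × 10^-3 M
At equilibrium [HA] = 0.016 − 4.07 × 10^-3 = 1.19 × 10^-2 M
Ka = [H+][A-]/[HA] = (4.07 × 10^-3)² / 1.19 × 10^-2 = 1.39 × 10^-3
pKa = -log(1.39 × 10^-3) = 2.86

pKa = 2.86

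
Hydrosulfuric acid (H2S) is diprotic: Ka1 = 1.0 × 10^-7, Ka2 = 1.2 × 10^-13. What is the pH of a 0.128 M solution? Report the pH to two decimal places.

Ka1 ≫ Ka2, so treat the first dissociation as the only significant source of H+.
Ka1 = x²/(0.128 − x) = 1.0 × 10^-7
x ≈ √(1.0 × 10^-7 × 0.128) = 1.13 × 10^-4 M
pH = −log(1.13 × 10^-4) = 3.95

pH = 3.95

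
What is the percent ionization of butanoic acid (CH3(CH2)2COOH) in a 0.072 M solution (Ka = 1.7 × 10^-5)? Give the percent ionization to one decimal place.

CH3(CH2)2COOH ⇌ CH3(CH2)2COO- + H+; let x = [H+] at equilibrium.
x ≈ √(Ka·C₀) = √(1.7 × 10^-5 × 0.072) = 1.11 × 10^-3 M
% ionization = x/C₀ × 100% = 1.11 × 10^-3/0.072 × 100% = 1.5%

1.5%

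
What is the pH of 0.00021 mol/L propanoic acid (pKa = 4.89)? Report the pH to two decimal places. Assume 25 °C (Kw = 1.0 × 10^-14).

CH3CH2COOH ⇌ CH3CH2COO- + H+
Ka = 10^(−4.89) = 1.29 × 10^-5
Ka = x²/(0.00021 − x) = 1.29 × 10^-5
Here C₀/Ka ≈ 16.3, so the small-x approximation fails. Use the quadratic:
x = [−1.29e-05 + √(1.29e-05² + 1.08e-08)]/2 = 4.60 × 10^-5 M
pH = −log(4.60 × 10^-5) = 4.34

pH = 4.34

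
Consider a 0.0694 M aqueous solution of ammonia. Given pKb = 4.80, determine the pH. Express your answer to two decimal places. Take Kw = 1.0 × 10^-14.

NH3 + H2O ⇌ NH4+ + OH-
Kb = 10^(−4.80) = 1.58 × 10^-5
Kb = [OH-]²/(0.0694 − [OH-]) = 1.58 × 10^-5
Neglecting [OH-] in the denominator: [OH-] = √(1.58 × 10^-5 × 0.0694) = 1.05 × 10^-3 M
pOH = −log(1.05 × 10^-3) = 2.98; pH = 14.00 − 2.98 = 11.02

pH = 11.02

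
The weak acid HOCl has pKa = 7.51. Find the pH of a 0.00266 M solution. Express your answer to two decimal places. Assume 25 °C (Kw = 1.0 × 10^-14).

HOCl ⇌ OCl- + H+
Ka = 10^(−7.51) = 3.09 × 10^-8
Ka = [H+]²/(0.00266 − [H+]) = 3.09 × 10^-8
Assume [H+] ≪ 0.00266: [H+] ≈ √(3.09 × 10^-8 × 0.00266) = 9.07 × 10^-6 M
pH = −log[H+] = −log(9.07 × 10^-6) = 5.04

pH = 5.04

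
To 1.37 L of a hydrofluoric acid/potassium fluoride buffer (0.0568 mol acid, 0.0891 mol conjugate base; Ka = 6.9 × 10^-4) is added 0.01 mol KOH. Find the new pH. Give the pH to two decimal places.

After neutralization: n(HF) = 0.0468 mol, n(F-) = 0.0991 mol.
pKa = −log(6.9 × 10^-4) = 3.161
pH = pKa + log([A⁻]/[HA]) = 3.161 + log(0.0991/0.0468) = 3.161 +0.326

pH = 3.49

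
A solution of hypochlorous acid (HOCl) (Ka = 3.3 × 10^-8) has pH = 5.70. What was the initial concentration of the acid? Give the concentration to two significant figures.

[H+] = 10^(-5.70) = 2.00 × 10^-6 M = x
Ka = x²/(C₀ − x) ⇒ C₀ = x + x²/Ka
C₀ = 2.00 × 10^-6 + (2.00 × 10^-6)²/(3.3 × 10^-8) = 1.23 × 10^-4 M

C₀ = 1.2 × 10^-4 M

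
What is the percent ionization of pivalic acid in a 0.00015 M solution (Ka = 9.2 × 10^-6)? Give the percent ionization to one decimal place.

(CH3)3CCOOH ⇌ (CH3)3CCOO- + H+; let x = [H+] at equilibrium.
Solve x² + 9.2e-06x − 1.38e-09 = 0 → x = 3.28 × 10^-5 M
Fraction ionized = 3.28 × 10^-5 / 0.00015 = 0.2187 → 21.9%

21.9%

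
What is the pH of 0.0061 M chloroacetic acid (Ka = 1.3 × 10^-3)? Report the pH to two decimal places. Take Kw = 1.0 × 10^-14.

pH = 2.65

ClCH2COOH ⇌ ClCH2COO- + H+
From the ICE table, Ka = [H+]²/(0.0061 − [H+]) = 1.3 × 10^-3.
The 5% rule fails; solving [H+]² + Ka·[H+] − Ka·C₀ = 0 exactly:
[H+] = [−0.0013 + √(0.0013² + 3.17e-05)]/2 = 2.24 × 10^-3 M
pH = −log(2.24 × 10^-3) = 2.65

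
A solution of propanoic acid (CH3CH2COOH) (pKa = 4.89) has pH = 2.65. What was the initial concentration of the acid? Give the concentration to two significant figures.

[H+] = 10^(-2.65) = 2.24 × 10^-3 M = x
Ka = 10^(−4.89) = 1.29 × 10^-5
Ka = x²/(C₀ − x) ⇒ C₀ = x + x²/Ka
C₀ = 2.24 × 10^-3 + (2.24 × 10^-3)²/(1.29 × 10^-5) = 3.91 × 10^-1 M

C₀ = 3.9 × 10^-1 M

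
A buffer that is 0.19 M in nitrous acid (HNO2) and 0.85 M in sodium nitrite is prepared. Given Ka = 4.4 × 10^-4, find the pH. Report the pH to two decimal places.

pKa = −log(4.4 × 10^-4) = 3.357
pH = pKa + log([A⁻]/[HA]) = 3.357 + log(0.85/0.19)
pH = 3.357 + (+0.651) = 4.01

pH = 4.01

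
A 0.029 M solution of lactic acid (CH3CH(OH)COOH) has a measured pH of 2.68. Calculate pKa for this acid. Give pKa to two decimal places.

[H+] = 10^(-2.68) = 2.09 × 10^-3 M
At equilibrium [HA] = 0.029 − 2.09 × 10^-3 = 2.69 × 10^-2 M
Ka = [H+][A-]/[HA] = (2.09 × 10^-3)² / 2.69 × 10^-2 = 1.62 × 10^-4
pKa = -log(1.62 × 10^-4) = 3.79

pKa = 3.79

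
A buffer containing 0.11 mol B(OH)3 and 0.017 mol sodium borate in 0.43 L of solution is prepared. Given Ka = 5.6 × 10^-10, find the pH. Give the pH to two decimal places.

pKa = −log(5.6 × 10^-10) = 9.252
Henderson–Hasselbalch: pH = pKa + log([B(OH)4-]/[B(OH)3]) = 9.252 + log(0.017/0.11)
pH = 9.252 + (-0.811) = 8.44

pH = 8.44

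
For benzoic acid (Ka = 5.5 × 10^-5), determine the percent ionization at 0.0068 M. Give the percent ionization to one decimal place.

C6H5COOH ⇌ C6H5COO- + H+; let x = [H+] at equilibrium.
Ka = x²/(C₀ − x); solving the quadratic gives x = 5.85 × 10^-4 M.
% ionization = x/C₀ × 100% = 5.85 × 10^-4/0.0068 × 100% = 8.6%

8.6%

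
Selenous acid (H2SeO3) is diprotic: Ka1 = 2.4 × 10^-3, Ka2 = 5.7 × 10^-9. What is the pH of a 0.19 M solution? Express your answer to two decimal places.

pH = 1.69

Ka1 ≫ Ka2, so treat the first dissociation as the only significant source of H+.
Ka1 = x²/(0.19 − x) = 2.4 × 10^-3
Solving the quadratic: x = (−Ka1 + √(Ka1² + 4·Ka1·C₀))/2 = 2.02 × 10^-2 M
pH = −log(2.02 × 10^-2) = 1.69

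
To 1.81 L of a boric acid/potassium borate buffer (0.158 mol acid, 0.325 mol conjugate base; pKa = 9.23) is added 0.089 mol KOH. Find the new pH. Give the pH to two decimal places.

After neutralization: n(B(OH)3) = 0.069 mol, n(B(OH)4-) = 0.414 mol.
Henderson–Hasselbalch with mole ratio 0.414/0.069: pH = 9.23 + (+0.778)

pH = 10.01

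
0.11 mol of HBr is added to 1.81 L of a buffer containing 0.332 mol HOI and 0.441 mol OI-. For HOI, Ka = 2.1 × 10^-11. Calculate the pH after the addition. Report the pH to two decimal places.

After neutralization: n(HOI) = 0.442 mol, n(OI-) = 0.331 mol.
pKa = −log(2.1 × 10^-11) = 10.678
Henderson–Hasselbalch with mole ratio 0.331/0.442: pH = 10.678 + (-0.126)

pH = 10.55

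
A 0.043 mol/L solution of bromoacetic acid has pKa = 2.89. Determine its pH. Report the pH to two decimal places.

BrCH2COOH ⇌ BrCH2COO- + H+
Ka = 10^(−2.89) = 1.29 × 10^-3
From the ICE table, Ka = [H+]²/(0.043 − [H+]) = 1.29 × 10^-3.
[H+] is not negligible relative to C₀; solve [H+]² + 0.00129·[H+] − 5.55e-05 = 0.
[H+] = [−0.00129 + √(0.00129² + 0.000222)]/2 = 6.83 × 10^-3 M
pH = −log[H+] = −log(6.83 × 10^-3) = 2.17

pH = 2.17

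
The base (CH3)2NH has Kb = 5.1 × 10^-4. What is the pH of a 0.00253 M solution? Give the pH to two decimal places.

pH = 10.96

(CH3)2NH + H2O ⇌ (CH3)2NH2+ + OH-
Kb = [OH-]²/(0.00253 − [OH-]) = 5.1 × 10^-4
The 5% rule fails; solving [OH-]² + Kb·[OH-] − Kb·C₀ = 0 exactly:
[OH-] = (−Kb + √(Kb² + 4·Kb·C₀))/2 = 9.09 × 10^-4 M
pOH = 3.04, so pH = 14.00 − pOH = 10.96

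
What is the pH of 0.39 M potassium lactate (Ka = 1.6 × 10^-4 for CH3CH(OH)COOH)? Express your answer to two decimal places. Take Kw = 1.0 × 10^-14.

CH3CH(OH)COO- is the conjugate base of the weak acid CH3CH(OH)COOH.
Kb = Kw/Ka = 1.0×10^-14 / 1.6 × 10^-4 = 6.25 × 10^-11
Let x = [OH-] at equilibrium. Kb = x²/(0.39 − x).
Neglecting x in the denominator: x = √(6.25 × 10^-11 × 0.39) = 4.94 × 10^-6 M
pOH = −log(4.94 × 10^-6) = 5.31; pH = 14.00 − 5.31 = 8.69

pH = 8.69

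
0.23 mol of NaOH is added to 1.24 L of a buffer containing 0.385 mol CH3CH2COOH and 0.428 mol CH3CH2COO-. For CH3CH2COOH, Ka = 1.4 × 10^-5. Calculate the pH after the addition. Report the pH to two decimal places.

After neutralization: n(CH3CH2COOH) = 0.155 mol, n(CH3CH2COO-) = 0.658 mol.
pKa = −log(1.4 × 10^-5) = 4.854
Henderson–Hasselbalch with mole ratio 0.658/0.155: pH = 4.854 + (+0.628)

pH = 5.48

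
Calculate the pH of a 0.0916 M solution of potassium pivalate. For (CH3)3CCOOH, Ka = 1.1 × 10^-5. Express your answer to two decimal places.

(CH3)3CCOO- is the conjugate base of the weak acid (CH3)3CCOOH.
Kb = Kw/Ka = 1.0×10^-14 / 1.1 × 10^-5 = 9.09 × 10^-10
Kb = [OH-]²/(0.0916 − [OH-]) = 9.09 × 10^-10
Since Kb ≪ C₀, [OH-] ≈ √(Kb·C₀) = 9.12 × 10^-6 M.
pOH = −log(9.12 × 10^-6) = 5.04; pH = 14.00 − 5.04 = 8.96

pH = 8.96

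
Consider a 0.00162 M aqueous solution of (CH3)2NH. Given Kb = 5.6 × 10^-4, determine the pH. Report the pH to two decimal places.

(CH3)2NH + H2O ⇌ (CH3)2NH2+ + OH-
Kb = [OH-]²/(0.00162 − [OH-]) = 5.6 × 10^-4
[OH-] is not negligible relative to C₀; solve [OH-]² + 0.00056·[OH-] − 9.07e-07 = 0.
[OH-] = [−0.00056 + √(0.00056² + 3.63e-06)]/2 = 7.13 × 10^-4 M
pOH = −log(7.13 × 10^-4) = 3.15; pH = 14.00 − 3.15 = 10.85

pH = 10.85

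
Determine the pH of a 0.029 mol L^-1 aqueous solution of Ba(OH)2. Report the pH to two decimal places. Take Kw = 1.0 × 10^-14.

Ba(OH)2 is a strong base (each formula unit releases 2 OH-); [OH-] = 0.058 M.
pOH = -log(0.058) = 1.24
pH = 14.00 - 1.24 = 12.76

pH = 12.76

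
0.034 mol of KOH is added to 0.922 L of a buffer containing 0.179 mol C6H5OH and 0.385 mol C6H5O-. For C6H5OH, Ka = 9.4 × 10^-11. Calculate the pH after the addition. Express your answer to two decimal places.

pH = 10.49

OH- converts C6H5OH to C6H5O-: C6H5OH → 0.145 mol, C6H5O- → 0.419 mol.
pKa = −log(9.4 × 10^-11) = 10.027
pH = pKa + log(n_C6H5O-/n_C6H5OH) = 10.027 + log(0.419/0.145) = 10.027 + (+0.461)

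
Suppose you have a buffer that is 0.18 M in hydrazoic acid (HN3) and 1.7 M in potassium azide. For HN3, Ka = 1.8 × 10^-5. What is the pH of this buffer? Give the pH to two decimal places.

pH = 5.72

pKa = −log(1.8 × 10^-5) = 4.745
Using pH = pKa + log([base]/[acid]) with [base]/[acid] = 1.7/0.18:
pH = 4.745 + (+0.975) = 5.72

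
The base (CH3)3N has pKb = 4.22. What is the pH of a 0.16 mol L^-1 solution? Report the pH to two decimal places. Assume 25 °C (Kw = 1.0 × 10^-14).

pH = 11.49

(CH3)3N + H2O ⇌ (CH3)3NH+ + OH-
Kb = 10^(−4.22) = 6.03 × 10^-5
Kb = x²/(0.16 − x) = 6.03 × 10^-5
Since Kb ≪ C₀, x ≈ √(Kb·C₀) = 3.11 × 10^-3 M.
Check: 1.9% ionized — well under 5%, approximation valid.
pOH = −log(3.11 × 10^-3) = 2.51; pH = 14.00 − 2.51 = 11.49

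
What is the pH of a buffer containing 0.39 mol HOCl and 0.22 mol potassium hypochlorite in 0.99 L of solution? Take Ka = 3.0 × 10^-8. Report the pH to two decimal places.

pKa = −log(3.0 × 10^-8) = 7.523
Using pH = pKa + log([base]/[acid]) with [base]/[acid] = 0.22/0.39:
pH = 7.523 + (-0.249) = 7.27

pH = 7.27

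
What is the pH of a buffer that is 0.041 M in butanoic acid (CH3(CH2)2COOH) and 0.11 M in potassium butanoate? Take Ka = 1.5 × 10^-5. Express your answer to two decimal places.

pH = 5.25

pKa = −log(1.5 × 10^-5) = 4.824
Using pH = pKa + log([base]/[acid]) with [base]/[acid] = 0.11/0.041:
pH = 4.824 + (+0.429) = 5.25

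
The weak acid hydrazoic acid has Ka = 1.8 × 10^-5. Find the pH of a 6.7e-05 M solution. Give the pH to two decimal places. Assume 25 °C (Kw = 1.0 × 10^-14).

pH = 4.57

HN3 ⇌ N3- + H+
From the ICE table, Ka = [H+]²/(6.7e-05 − [H+]) = 1.8 × 10^-5.
Here C₀/Ka ≈ 3.72, so the small-[H+] approximation fails. Use the quadratic:
[H+] = [−1.8e-05 + √(1.8e-05² + 4.82e-09)]/2 = 2.69 × 10^-5 M
pH = −log[H+] = −log(2.69 × 10^-5) = 4.57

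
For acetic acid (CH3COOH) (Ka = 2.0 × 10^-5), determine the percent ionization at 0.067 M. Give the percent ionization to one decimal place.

CH3COOH ⇌ CH3COO- + H+; let x = [H+] at equilibrium.
x ≈ √(Ka·C₀) = √(2.0 × 10^-5 × 0.067) = 1.16 × 10^-3 M
Fraction ionized = 1.16 × 10^-3 / 0.067 = 0.0173 → 1.7%

1.7%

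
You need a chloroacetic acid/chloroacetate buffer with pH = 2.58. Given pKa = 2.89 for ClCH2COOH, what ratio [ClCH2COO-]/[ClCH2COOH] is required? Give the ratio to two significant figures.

pH = pKa + log(r) ⇒ log(r) = 2.58 − 2.89 = -0.31
r = [ClCH2COO-]/[ClCH2COOH] = 10^(-0.31) = 0.49

ratio = 0.49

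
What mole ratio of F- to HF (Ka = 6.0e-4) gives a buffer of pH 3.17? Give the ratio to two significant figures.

ratio = 0.89

pKa = -log(6.0 × 10^-4) = 3.222
pH = pKa + log(r) ⇒ log(r) = 3.17 − 3.222 = -0.052
r = [F-]/[HF] = 10^(-0.052) = 0.887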